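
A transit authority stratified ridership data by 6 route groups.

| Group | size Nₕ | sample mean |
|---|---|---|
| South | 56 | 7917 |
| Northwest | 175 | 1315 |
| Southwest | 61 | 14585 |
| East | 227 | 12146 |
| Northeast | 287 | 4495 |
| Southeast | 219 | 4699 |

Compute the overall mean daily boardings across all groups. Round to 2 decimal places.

N = 56 + 175 + 61 + 227 + 287 + 219 = 1025.
The stratified mean weights each stratum mean by its population share Nₕ/N.
Σ Nₕx̄ₕ = 56·7917 + 175·1315 + 61·14585 + 227·12146 + 287·4495 + 219·4699 = 443352 + 230125 + 889685 + 2757142 + 1290065 + 1029081 = 6639450.
Divide by N: 6639450 / 1025 = 6477.5122... → 6477.51.

6477.51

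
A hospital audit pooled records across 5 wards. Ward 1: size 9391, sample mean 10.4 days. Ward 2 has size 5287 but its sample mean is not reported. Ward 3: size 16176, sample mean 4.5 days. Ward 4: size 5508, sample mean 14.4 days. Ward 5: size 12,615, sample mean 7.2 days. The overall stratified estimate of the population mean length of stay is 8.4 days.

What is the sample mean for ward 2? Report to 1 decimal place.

13.4

Σ Nₕx̄ₕ = N·μ, so 5287·x̄_2 = 48977·8.4 − (9391·10.4 + 16176·4.5 + 5508·14.4 + 12615·7.2).
= 411406.8 − 340601.6 = 70805.2.
x̄_2 = 70805.2 / 5287 = 13.392... → 13.4.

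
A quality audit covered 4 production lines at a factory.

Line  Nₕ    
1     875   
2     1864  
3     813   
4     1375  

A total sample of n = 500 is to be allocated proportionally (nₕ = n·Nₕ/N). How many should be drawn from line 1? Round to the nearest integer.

N = 875 + 1864 + 813 + 1375 = 4927.
n_1 = 500·875/4927 = 88.796... → 89.

89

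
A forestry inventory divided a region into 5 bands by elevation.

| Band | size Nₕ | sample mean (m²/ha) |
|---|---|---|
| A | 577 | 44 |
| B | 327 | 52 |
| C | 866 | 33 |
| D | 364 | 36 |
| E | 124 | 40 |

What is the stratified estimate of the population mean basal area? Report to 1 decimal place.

N = 2258; weights Wₕ = Nₕ/N = (0.2555, 0.1448, 0.3835, 0.1612, 0.0549).
x̄_st = Σ Wₕ·x̄ₕ = 0.2555·44 + 0.1448·52 + 0.3835·33 + 0.1612·36 + 0.0549·40 ≈ 39.430...
→ 39.4.

39.4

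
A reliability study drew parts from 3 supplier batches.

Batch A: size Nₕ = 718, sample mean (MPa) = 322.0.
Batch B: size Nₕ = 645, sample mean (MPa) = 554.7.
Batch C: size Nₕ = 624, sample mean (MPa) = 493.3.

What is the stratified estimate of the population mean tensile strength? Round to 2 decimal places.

N = 718 + 645 + 624 = 1987.
Weight each subgroup mean by Nₕ/N and sum.
Σ Nₕx̄ₕ = 718·322.0 + 645·554.7 + 624·493.3 = 231196 + 357781.5 + 307819.2 = 896796.7.
Divide by N: 896796.7 / 1987 = 451.3320... → 451.33.

451.33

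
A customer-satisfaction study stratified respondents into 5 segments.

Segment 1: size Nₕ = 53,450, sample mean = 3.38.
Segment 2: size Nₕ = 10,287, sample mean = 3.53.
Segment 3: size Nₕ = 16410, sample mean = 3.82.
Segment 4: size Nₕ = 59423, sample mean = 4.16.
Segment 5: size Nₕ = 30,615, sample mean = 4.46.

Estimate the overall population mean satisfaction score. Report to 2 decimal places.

x̄_st = (Σ Nₕx̄ₕ) / (Σ Nₕ) = (53450·3.38 + 10287·3.53 + 16410·3.82 + 59423·4.16 + 30615·4.46) / 170185
= 663402.89 / 170185 = 3.8981... → 3.90.

3.90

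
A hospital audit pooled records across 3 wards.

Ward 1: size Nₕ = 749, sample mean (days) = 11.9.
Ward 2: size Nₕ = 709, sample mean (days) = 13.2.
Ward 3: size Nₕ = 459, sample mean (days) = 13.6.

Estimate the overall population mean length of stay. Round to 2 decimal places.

N = 1917; weights Wₕ = Nₕ/N = (0.3907, 0.3698, 0.2394).
x̄_st = Σ Wₕ·x̄ₕ = 0.3907·11.9 + 0.3698·13.2 + 0.2394·13.6 ≈ 12.7878...
→ 12.79.

12.79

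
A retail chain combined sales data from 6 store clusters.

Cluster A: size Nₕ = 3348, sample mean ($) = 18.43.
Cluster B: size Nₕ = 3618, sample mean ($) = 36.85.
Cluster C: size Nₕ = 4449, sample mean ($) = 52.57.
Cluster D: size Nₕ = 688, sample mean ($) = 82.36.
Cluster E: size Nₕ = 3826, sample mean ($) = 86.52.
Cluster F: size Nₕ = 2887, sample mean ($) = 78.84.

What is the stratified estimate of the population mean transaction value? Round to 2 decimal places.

55.50

N = 3348 + 3618 + 4449 + 688 + 3826 + 2887 = 18816.
Overall mean = Σ (Nₕ/N)·x̄ₕ — weight by population share, not a simple average.
Σ Nₕx̄ₕ = 3348·18.43 + 3618·36.85 + 4449·52.57 + 688·82.36 + 3826·86.52 + 2887·78.84 = 61703.64 + 133323.3 + 233883.93 + 56663.68 + 331025.52 + 227611.08 = 1044211.15.
Divide by N: 1044211.15 / 18816 = 55.4959... → 55.50.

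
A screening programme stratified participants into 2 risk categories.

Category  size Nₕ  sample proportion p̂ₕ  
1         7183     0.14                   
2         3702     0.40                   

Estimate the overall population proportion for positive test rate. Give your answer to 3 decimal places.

0.228

Wₕ = Nₕ/N with N = 10885: 0.6599, 0.3401.
p̂_st = 0.6599·0.14 + 0.3401·0.40 ≈ 0.22843... → 0.228.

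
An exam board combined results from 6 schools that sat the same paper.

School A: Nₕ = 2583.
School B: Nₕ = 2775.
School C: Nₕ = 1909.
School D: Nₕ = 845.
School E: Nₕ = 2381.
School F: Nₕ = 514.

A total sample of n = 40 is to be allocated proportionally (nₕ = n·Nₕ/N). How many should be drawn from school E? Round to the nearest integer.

Share of school E = 2381/11007 = 0.21632.
Allocate 40 × 0.21632 = 8.653... → 9.

9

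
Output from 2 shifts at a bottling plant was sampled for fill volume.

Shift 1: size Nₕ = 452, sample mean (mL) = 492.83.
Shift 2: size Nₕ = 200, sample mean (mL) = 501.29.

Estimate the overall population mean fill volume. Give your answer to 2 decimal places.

N = 452 + 200 = 652.
Weight each subgroup mean by Nₕ/N and sum.
Σ Nₕx̄ₕ = 452·492.83 + 200·501.29 = 222759.16 + 100258 = 323017.16.
Divide by N: 323017.16 / 652 = 495.4251... → 495.43.

495.43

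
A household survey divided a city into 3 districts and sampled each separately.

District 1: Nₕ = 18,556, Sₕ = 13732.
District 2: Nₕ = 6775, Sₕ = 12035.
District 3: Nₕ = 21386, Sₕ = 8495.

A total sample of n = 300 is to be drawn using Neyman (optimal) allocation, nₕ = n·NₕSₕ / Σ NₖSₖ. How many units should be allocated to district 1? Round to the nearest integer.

148

1: NₕSₕ = 18556·13732 = 254810992
2: NₕSₕ = 6775·12035 = 81537125
3: NₕSₕ = 21386·8495 = 181674070
Σ NₕSₕ = 518022187.
n_1 = 300·254810992/518022187 = 147.568... → 148.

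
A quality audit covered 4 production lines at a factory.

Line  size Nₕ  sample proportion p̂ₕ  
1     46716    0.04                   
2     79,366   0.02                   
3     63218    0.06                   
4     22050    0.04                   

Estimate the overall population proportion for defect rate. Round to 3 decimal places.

Wₕ = Nₕ/N with N = 211350: 0.2210, 0.3755, 0.2991, 0.1043.
p̂_st = 0.2210·0.04 + 0.3755·0.02 + 0.2991·0.06 + 0.1043·0.04 ≈ 0.03847... → 0.038.

0.038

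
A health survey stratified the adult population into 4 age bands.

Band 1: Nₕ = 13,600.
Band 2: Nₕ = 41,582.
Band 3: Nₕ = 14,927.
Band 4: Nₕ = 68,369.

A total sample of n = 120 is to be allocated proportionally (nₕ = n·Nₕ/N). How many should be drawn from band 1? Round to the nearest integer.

12

Share of band 1 = 13600/138478 = 0.09821.
Allocate 120 × 0.09821 = 11.785... → 12.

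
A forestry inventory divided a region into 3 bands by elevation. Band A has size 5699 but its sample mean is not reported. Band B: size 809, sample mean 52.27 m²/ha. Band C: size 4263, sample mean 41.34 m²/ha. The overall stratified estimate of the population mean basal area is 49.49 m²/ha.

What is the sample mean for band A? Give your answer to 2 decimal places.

Σ Nₕx̄ₕ = N·μ, so 5699·x̄_A = 10771·49.49 − (809·52.27 + 4263·41.34).
= 533056.79 − 218518.85 = 314537.94.
x̄_A = 314537.94 / 5699 = 55.1918... → 55.19.

55.19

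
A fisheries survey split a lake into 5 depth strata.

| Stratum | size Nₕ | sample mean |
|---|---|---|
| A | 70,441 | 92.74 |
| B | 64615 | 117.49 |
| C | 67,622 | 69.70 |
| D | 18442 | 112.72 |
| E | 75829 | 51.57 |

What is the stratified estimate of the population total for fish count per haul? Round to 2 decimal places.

24826851.86

Population total = Σ Nₕ·x̄ₕ (each stratum's size times its mean).
70441·92.74 + 64615·117.49 + 67622·69.70 + 18442·112.72 + 75829·51.57 = 6532698.34 + 7591616.35 + 4713253.4 + 2078782.24 + 3910501.53 = 24826851.86.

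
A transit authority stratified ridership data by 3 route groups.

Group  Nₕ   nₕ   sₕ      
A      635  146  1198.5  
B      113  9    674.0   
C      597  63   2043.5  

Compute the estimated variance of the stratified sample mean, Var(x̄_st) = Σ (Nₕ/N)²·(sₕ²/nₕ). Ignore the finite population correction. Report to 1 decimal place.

15608.3

N = 1345. Term for each stratum: Wₕ²sₕ²/nₕ.
Var(x̄_st) = 2192.9367 + 356.2785 + 13059.0874 = 15608.3026 → 15608.3.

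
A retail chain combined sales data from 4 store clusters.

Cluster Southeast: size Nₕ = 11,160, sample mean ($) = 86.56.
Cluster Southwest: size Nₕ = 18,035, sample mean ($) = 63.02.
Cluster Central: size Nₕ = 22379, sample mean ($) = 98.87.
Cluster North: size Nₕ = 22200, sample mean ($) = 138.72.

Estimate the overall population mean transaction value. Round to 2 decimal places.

100.24

x̄_st = (Σ Nₕx̄ₕ) / (Σ Nₕ) = (11160·86.56 + 18035·63.02 + 22379·98.87 + 22200·138.72) / 73774
= 7394771.03 / 73774 = 100.2355... → 100.24.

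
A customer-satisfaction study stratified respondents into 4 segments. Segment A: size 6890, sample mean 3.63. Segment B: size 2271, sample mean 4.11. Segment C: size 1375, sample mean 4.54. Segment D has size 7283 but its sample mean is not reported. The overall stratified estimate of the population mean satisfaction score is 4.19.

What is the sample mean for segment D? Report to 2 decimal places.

Σ Nₕx̄ₕ = N·μ, so 7283·x̄_D = 17819·4.19 − (6890·3.63 + 2271·4.11 + 1375·4.54).
= 74661.61 − 40587.01 = 34074.6.
x̄_D = 34074.6 / 7283 = 4.6786... → 4.68.

4.68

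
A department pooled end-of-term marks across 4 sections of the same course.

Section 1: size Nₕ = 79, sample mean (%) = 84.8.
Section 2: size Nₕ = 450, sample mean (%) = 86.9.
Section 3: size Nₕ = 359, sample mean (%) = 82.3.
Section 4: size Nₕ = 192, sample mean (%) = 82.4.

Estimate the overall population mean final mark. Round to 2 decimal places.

x̄_st = (Σ Nₕx̄ₕ) / (Σ Nₕ) = (79·84.8 + 450·86.9 + 359·82.3 + 192·82.4) / 1080
= 91170.7 / 1080 = 84.4173... → 84.42.

84.42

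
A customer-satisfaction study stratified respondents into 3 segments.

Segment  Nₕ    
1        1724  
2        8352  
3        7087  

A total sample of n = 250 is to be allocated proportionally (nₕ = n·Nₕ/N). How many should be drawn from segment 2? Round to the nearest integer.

122

Share of segment 2 = 8352/17163 = 0.48663.
Allocate 250 × 0.48663 = 121.657... → 122.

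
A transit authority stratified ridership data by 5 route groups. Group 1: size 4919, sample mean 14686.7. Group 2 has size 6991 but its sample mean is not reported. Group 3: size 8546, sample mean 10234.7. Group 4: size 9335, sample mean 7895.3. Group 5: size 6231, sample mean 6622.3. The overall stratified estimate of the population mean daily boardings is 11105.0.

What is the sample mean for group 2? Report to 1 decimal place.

Σ Nₕx̄ₕ = N·μ, so 6991·x̄_2 = 36022·11105.0 − (4919·14686.7 + 8546·10234.7 + 9335·7895.3 + 6231·6622.3).
= 400024310 − 274675800.3 = 125348509.7.
x̄_2 = 125348509.7 / 6991 = 17929.983... → 17930.0.

17930.0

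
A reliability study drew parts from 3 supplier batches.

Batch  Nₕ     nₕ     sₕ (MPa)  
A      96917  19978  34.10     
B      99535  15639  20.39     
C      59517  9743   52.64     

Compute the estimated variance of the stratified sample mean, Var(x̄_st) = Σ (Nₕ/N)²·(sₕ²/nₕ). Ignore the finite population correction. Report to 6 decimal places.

0.027740

N = 255969; Wₕ = Nₕ/N.
batch A: (96917/255969)²·34.10²/19978 = 0.008344147
batch B: (99535/255969)²·20.39²/15639 = 0.004019781
batch C: (59517/255969)²·52.64²/9743 = 0.015376107
Sum = 0.027740034 → 0.027740.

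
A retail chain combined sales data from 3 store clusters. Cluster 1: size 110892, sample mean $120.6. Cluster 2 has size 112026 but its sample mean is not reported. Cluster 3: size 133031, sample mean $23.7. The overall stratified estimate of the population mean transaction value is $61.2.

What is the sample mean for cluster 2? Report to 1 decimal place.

46.9

Σ Nₕx̄ₕ = N·μ, so 112026·x̄_2 = 355949·61.2 − (110892·120.6 + 133031·23.7).
= 21784078.8 − 16526409.9 = 5257668.9.
x̄_2 = 5257668.9 / 112026 = 46.933... → 46.9.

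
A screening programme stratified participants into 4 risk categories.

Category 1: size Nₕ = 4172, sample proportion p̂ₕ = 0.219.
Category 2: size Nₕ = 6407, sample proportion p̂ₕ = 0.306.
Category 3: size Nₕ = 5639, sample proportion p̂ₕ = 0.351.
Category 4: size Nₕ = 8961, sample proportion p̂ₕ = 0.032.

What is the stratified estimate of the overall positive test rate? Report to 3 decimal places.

N = 4172 + 6407 + 5639 + 8961 = 25179.
Overall proportion = Σ (Nₕ/N)·p̂ₕ.
Σ Nₕp̂ₕ = 913.668 + 1960.542 + 1979.289 + 286.752 = 5140.251.
5140.251 / 25179 = 0.20415... → 0.204.

0.204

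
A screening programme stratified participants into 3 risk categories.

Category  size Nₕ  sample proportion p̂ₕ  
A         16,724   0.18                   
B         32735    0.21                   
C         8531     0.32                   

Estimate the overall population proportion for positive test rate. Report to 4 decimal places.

0.2175

Wₕ = Nₕ/N with N = 57990: 0.2884, 0.5645, 0.1471.
p̂_st = 0.2884·0.18 + 0.5645·0.21 + 0.1471·0.32 ≈ 0.217530... → 0.2175.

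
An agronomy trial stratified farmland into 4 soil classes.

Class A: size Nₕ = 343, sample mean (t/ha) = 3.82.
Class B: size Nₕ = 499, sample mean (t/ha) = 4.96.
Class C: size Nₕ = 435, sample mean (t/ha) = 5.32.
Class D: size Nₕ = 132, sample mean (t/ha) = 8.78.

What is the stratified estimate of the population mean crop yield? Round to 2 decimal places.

5.15

x̄_st = (Σ Nₕx̄ₕ) / (Σ Nₕ) = (343·3.82 + 499·4.96 + 435·5.32 + 132·8.78) / 1409
= 7258.46 / 1409 = 5.1515... → 5.15.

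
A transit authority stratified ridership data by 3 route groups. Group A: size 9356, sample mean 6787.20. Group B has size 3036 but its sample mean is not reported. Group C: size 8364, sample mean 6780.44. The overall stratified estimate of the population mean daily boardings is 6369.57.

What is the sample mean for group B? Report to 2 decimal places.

N = 9356 + 3036 + 8364 = 20756.
Overall total = μ·N = 6369.57·20756 = 132206794.92.
Subtract the known strata: 9356·6787.20 + 8364·6780.44 = 120212643.36.
Remaining total for group B: 132206794.92 − 120212643.36 = 11994151.56.
Divide by its size: 11994151.56 / 3036 = 3950.6428... → 3950.64.

3950.64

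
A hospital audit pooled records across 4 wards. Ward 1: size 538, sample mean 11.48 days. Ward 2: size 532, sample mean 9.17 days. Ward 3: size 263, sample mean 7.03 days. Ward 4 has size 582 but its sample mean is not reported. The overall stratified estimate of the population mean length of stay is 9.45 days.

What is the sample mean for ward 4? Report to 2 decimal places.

8.92

N = 538 + 532 + 263 + 582 = 1915.
Overall total = μ·N = 9.45·1915 = 18096.75.
Subtract the known strata: 538·11.48 + 532·9.17 + 263·7.03 = 12903.57.
Remaining total for ward 4: 18096.75 − 12903.57 = 5193.18.
Divide by its size: 5193.18 / 582 = 8.9230... → 8.92.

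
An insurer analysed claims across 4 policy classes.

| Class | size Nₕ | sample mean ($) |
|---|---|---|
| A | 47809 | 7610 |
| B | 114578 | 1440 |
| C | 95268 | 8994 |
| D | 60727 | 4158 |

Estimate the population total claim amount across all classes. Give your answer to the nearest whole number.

1638162068

A: 47809·7610 = 363826490
B: 114578·1440 = 164992320
C: 95268·8994 = 856840392
D: 60727·4158 = 252502866
τ̂ = Σ Nₕx̄ₕ = 1638162068.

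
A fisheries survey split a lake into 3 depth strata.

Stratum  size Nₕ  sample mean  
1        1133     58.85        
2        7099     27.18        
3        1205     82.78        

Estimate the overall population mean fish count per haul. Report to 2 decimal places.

x̄_st = (Σ Nₕx̄ₕ) / (Σ Nₕ) = (1133·58.85 + 7099·27.18 + 1205·82.78) / 9437
= 359377.77 / 9437 = 38.0818... → 38.08.

38.08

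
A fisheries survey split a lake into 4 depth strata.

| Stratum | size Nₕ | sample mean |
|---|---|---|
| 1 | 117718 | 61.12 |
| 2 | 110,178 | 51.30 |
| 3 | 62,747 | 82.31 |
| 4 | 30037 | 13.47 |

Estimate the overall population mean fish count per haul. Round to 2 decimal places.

57.43

x̄_st = (Σ Nₕx̄ₕ) / (Σ Nₕ) = (117718·61.12 + 110178·51.30 + 62747·82.31 + 30037·13.47) / 320680
= 18416359.52 / 320680 = 57.4291... → 57.43.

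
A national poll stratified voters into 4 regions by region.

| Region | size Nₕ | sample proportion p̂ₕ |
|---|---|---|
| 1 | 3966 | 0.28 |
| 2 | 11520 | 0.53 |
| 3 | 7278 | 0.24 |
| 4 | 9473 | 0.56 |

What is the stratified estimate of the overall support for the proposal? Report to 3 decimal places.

0.443

N = 3966 + 11520 + 7278 + 9473 = 32237.
Overall proportion = Σ (Nₕ/N)·p̂ₕ.
Σ Nₕp̂ₕ = 1110.48 + 6105.6 + 1746.72 + 5304.88 = 14267.68.
14267.68 / 32237 = 0.44259... → 0.443.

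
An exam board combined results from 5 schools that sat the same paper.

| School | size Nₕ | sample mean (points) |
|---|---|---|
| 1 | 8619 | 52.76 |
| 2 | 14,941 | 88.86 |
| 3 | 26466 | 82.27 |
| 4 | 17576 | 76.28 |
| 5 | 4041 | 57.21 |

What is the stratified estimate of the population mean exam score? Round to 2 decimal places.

77.21

x̄_st = (Σ Nₕx̄ₕ) / (Σ Nₕ) = (8619·52.76 + 14941·88.86 + 26466·82.27 + 17576·76.28 + 4041·57.21) / 71643
= 5531636.41 / 71643 = 77.2111... → 77.21.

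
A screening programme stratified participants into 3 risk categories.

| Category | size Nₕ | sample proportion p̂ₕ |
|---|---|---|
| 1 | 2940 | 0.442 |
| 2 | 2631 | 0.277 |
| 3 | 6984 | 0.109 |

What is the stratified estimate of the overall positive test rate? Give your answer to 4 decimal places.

N = 2940 + 2631 + 6984 = 12555.
Overall proportion = Σ (Nₕ/N)·p̂ₕ.
Σ Nₕp̂ₕ = 1299.48 + 728.787 + 761.256 = 2789.523.
2789.523 / 12555 = 0.222184... → 0.2222.

0.2222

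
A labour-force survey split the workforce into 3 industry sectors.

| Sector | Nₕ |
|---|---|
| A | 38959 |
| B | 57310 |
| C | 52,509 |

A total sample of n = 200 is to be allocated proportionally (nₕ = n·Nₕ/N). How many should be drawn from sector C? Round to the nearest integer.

N = 38959 + 57310 + 52509 = 148778.
n_C = 200·52509/148778 = 70.587... → 71.

71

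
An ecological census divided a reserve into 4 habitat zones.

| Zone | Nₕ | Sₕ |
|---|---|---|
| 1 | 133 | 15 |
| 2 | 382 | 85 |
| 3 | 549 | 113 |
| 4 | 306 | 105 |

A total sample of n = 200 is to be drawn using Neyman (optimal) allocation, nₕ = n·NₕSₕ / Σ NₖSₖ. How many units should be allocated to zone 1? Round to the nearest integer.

1: NₕSₕ = 133·15 = 1995
2: NₕSₕ = 382·85 = 32470
3: NₕSₕ = 549·113 = 62037
4: NₕSₕ = 306·105 = 32130
Σ NₕSₕ = 128632.
n_1 = 200·1995/128632 = 3.102... → 3.

3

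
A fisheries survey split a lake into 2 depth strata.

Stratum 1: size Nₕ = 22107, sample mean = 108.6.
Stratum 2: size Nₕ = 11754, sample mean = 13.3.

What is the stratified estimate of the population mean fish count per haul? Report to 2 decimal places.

75.52

N = 22107 + 11754 = 33861.
The stratified mean weights each stratum mean by its population share Nₕ/N.
Σ Nₕx̄ₕ = 22107·108.6 + 11754·13.3 = 2400820.2 + 156328.2 = 2557148.4.
Divide by N: 2557148.4 / 33861 = 75.5190... → 75.52.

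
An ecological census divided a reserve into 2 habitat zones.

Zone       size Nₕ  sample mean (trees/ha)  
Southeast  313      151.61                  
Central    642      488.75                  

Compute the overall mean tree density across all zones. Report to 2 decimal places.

N = 313 + 642 = 955.
The stratified mean weights each stratum mean by its population share Nₕ/N.
Σ Nₕx̄ₕ = 313·151.61 + 642·488.75 = 47453.93 + 313777.5 = 361231.43.
Divide by N: 361231.43 / 955 = 378.2528... → 378.25.

378.25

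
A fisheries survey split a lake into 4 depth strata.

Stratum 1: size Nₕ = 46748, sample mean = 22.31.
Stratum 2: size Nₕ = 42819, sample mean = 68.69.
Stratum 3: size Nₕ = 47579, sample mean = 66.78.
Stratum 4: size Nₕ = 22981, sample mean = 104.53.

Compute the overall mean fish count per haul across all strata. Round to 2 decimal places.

59.73

x̄_st = (Σ Nₕx̄ₕ) / (Σ Nₕ) = (46748·22.31 + 42819·68.69 + 47579·66.78 + 22981·104.53) / 160127
= 9563714.54 / 160127 = 59.7258... → 59.73.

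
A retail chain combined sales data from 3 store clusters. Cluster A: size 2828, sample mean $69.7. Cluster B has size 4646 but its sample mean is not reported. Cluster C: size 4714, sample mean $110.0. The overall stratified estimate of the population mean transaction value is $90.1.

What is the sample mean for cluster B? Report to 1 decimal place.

82.3

N = 2828 + 4646 + 4714 = 12188.
Overall total = μ·N = 90.1·12188 = 1098138.8.
Subtract the known strata: 2828·69.7 + 4714·110.0 = 715651.6.
Remaining total for cluster B: 1098138.8 − 715651.6 = 382487.2.
Divide by its size: 382487.2 / 4646 = 82.326... → 82.3.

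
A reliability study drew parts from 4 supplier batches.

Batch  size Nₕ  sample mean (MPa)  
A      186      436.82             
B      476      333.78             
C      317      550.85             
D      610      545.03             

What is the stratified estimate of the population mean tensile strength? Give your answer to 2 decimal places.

470.24

x̄_st = (Σ Nₕx̄ₕ) / (Σ Nₕ) = (186·436.82 + 476·333.78 + 317·550.85 + 610·545.03) / 1589
= 747215.55 / 1589 = 470.2426... → 470.24.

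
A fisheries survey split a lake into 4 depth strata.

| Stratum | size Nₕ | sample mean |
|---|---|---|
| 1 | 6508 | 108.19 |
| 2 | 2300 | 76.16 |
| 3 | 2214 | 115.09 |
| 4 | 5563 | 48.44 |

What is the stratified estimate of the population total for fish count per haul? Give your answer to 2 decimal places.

1: 6508·108.19 = 704100.52
2: 2300·76.16 = 175168
3: 2214·115.09 = 254809.26
4: 5563·48.44 = 269471.72
τ̂ = Σ Nₕx̄ₕ = 1403549.50.

1403549.50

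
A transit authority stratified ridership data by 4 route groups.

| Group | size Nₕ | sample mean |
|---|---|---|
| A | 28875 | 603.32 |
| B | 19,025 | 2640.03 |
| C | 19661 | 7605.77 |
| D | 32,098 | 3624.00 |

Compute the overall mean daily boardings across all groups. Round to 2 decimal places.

N = 28875 + 19025 + 19661 + 32098 = 99659.
Overall mean = Σ (Nₕ/N)·x̄ₕ — weight by population share, not a simple average.
Σ Nₕx̄ₕ = 28875·603.32 + 19025·2640.03 + 19661·7605.77 + 32098·3624.00 = 17420865 + 50226570.75 + 149537043.97 + 116323152 = 333507631.72.
Divide by N: 333507631.72 / 99659 = 3346.4878... → 3346.49.

3346.49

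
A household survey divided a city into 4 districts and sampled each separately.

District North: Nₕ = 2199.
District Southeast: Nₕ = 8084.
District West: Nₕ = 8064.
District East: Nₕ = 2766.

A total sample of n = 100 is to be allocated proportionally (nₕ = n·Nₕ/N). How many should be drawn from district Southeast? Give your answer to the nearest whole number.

38

Share of district Southeast = 8084/21113 = 0.38289.
Allocate 100 × 0.38289 = 38.289... → 38.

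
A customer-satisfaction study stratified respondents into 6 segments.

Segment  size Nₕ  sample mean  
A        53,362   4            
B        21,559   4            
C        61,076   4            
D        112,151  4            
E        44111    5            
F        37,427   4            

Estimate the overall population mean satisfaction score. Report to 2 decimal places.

x̄_st = (Σ Nₕx̄ₕ) / (Σ Nₕ) = (53362·4 + 21559·4 + 61076·4 + 112151·4 + 44111·5 + 37427·4) / 329686
= 1362855 / 329686 = 4.1338... → 4.13.

4.13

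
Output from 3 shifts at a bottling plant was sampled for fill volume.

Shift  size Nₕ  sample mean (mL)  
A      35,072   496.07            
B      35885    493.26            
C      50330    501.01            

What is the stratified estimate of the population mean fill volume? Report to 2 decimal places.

N = 35072 + 35885 + 50330 = 121287.
The stratified mean weights each stratum mean by its population share Nₕ/N.
Σ Nₕx̄ₕ = 35072·496.07 + 35885·493.26 + 50330·501.01 = 17398167.04 + 17700635.1 + 25215833.3 = 60314635.44.
Divide by N: 60314635.44 / 121287 = 497.2885... → 497.29.

497.29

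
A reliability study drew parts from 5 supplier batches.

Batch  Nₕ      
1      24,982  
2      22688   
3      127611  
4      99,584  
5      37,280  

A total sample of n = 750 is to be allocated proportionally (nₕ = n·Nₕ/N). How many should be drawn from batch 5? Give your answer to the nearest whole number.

N = 24982 + 22688 + 127611 + 99584 + 37280 = 312145.
n_5 = 750·37280/312145 = 89.574... → 90.

90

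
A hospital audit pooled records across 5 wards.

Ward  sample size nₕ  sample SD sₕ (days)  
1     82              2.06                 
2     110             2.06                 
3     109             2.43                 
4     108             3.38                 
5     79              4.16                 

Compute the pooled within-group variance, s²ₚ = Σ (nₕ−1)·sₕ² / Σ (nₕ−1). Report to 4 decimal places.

Degrees of freedom: 81 + 109 + 108 + 107 + 78 = 483.
Σ(nₕ−1)sₕ² = 81·4.2436 + 109·4.2436 + 108·5.9049 + 107·11.4244 + 78·17.3056 = 4016.2608.
s²ₚ = 4016.2608 / 483 = 8.315240... → 8.3152.

8.3152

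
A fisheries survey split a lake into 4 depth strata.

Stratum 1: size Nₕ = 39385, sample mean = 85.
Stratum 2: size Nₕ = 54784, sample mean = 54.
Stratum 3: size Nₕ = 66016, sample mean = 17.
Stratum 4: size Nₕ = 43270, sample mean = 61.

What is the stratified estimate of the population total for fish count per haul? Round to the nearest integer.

Population total = Σ Nₕ·x̄ₕ (each stratum's size times its mean).
39385·85 + 54784·54 + 66016·17 + 43270·61 = 3347725 + 2958336 + 1122272 + 2639470 = 10067803.

10067803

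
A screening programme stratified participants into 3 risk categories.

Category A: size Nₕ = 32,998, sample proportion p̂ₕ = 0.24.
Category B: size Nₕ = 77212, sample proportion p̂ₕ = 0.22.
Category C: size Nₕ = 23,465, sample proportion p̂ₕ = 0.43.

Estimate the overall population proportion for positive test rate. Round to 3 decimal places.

0.262

N = 32998 + 77212 + 23465 = 133675.
Overall proportion = Σ (Nₕ/N)·p̂ₕ.
Σ Nₕp̂ₕ = 7919.52 + 16986.64 + 10089.95 = 34996.11.
34996.11 / 133675 = 0.26180... → 0.262.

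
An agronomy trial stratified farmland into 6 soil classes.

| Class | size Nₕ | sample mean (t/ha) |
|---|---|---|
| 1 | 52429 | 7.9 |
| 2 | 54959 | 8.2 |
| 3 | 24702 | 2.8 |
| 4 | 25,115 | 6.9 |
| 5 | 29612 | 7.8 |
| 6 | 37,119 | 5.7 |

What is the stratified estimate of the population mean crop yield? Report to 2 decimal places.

6.92

N = 52429 + 54959 + 24702 + 25115 + 29612 + 37119 = 223936.
Weight each subgroup mean by Nₕ/N and sum.
Σ Nₕx̄ₕ = 52429·7.9 + 54959·8.2 + 24702·2.8 + 25115·6.9 + 29612·7.8 + 37119·5.7 = 414189.1 + 450663.8 + 69165.6 + 173293.5 + 230973.6 + 211578.3 = 1549863.9.
Divide by N: 1549863.9 / 223936 = 6.9210... → 6.92.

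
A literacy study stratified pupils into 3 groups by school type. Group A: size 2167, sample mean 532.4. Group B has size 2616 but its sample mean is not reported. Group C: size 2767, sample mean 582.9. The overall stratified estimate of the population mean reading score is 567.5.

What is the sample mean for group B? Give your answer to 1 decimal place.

580.3

N = 2167 + 2616 + 2767 = 7550.
Overall total = μ·N = 567.5·7550 = 4284625.
Subtract the known strata: 2167·532.4 + 2767·582.9 = 2766595.1.
Remaining total for group B: 4284625 − 2766595.1 = 1518029.9.
Divide by its size: 1518029.9 / 2616 = 580.287... → 580.3.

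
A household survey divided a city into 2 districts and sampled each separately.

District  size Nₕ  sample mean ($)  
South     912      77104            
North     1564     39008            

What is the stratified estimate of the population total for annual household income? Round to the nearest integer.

Population total = Σ Nₕ·x̄ₕ (each stratum's size times its mean).
912·77104 + 1564·39008 = 70318848 + 61008512 = 131327360.

131327360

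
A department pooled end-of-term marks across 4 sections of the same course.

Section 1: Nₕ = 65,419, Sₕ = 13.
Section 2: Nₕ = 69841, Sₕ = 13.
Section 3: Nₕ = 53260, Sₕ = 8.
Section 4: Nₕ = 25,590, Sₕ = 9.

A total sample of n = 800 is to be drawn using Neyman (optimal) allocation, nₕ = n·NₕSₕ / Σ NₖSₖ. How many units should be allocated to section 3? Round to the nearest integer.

Σ NₕSₕ = 65419·13 + 69841·13 + 53260·8 + 25590·9 = 2414770.
Share for 3: 426080/2414770 = 0.17645.
n_3 = 800 × 0.17645 = 141.158... → 141.

141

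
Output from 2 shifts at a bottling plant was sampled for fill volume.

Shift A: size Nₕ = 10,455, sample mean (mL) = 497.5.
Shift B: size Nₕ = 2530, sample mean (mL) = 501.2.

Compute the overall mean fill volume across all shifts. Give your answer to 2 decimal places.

N = 10455 + 2530 = 12985.
Weight each subgroup mean by Nₕ/N and sum.
Σ Nₕx̄ₕ = 10455·497.5 + 2530·501.2 = 5201362.5 + 1268036 = 6469398.5.
Divide by N: 6469398.5 / 12985 = 498.2209... → 498.22.

498.22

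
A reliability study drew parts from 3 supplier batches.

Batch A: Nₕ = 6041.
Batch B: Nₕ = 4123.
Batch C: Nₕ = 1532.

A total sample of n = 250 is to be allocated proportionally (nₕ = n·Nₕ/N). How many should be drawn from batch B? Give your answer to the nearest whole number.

Share of batch B = 4123/11696 = 0.35251.
Allocate 250 × 0.35251 = 88.128... → 88.

88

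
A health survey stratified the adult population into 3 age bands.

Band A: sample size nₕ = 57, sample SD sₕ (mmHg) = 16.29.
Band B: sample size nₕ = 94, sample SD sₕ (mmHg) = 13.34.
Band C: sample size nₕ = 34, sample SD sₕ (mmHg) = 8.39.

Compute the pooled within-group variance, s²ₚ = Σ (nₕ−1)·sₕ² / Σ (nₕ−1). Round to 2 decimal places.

A: (57−1)·16.29² = 56·265.3641 = 14860.3896
B: (94−1)·13.34² = 93·177.9556 = 16549.8708
C: (34−1)·8.39² = 33·70.3921 = 2322.9393
Numerator = 33733.1997; denominator = Σ(nₕ−1) = 182.
s²ₚ = 33733.1997/182 = 185.3473... → 185.35.

185.35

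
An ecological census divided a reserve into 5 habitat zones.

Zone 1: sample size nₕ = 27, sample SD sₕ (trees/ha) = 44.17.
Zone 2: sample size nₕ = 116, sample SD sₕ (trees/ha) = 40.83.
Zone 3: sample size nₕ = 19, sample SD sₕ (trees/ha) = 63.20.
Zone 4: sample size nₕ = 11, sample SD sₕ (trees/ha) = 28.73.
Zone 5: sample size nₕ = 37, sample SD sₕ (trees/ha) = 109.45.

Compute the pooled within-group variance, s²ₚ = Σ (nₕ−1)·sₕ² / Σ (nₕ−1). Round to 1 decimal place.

3677.3

1: (27−1)·44.17² = 26·1950.9889 = 50725.7114
2: (116−1)·40.83² = 115·1667.0889 = 191715.2235
3: (19−1)·63.20² = 18·3994.24 = 71896.32
4: (11−1)·28.73² = 10·825.4129 = 8254.129
5: (37−1)·109.45² = 36·11979.3025 = 431254.89
Numerator = 753846.2739; denominator = Σ(nₕ−1) = 205.
s²ₚ = 753846.2739/205 = 3677.299... → 3677.3.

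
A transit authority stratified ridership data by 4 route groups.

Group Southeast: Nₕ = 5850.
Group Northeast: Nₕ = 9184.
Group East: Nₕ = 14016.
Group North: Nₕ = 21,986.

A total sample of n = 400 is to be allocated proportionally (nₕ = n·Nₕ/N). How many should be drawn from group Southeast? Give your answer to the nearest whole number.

Share of group Southeast = 5850/51036 = 0.11462.
Allocate 400 × 0.11462 = 45.850... → 46.

46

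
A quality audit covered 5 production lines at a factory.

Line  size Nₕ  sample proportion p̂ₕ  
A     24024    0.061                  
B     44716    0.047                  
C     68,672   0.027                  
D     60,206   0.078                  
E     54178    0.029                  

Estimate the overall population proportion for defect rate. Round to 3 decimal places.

N = 24024 + 44716 + 68672 + 60206 + 54178 = 251796.
Overall proportion = Σ (Nₕ/N)·p̂ₕ.
Σ Nₕp̂ₕ = 1465.464 + 2101.652 + 1854.144 + 4696.068 + 1571.162 = 11688.49.
11688.49 / 251796 = 0.04642... → 0.046.

0.046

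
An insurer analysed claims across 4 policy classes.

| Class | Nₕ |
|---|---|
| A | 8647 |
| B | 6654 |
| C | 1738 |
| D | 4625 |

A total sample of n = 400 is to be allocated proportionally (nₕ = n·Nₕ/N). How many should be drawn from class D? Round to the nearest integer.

85

Share of class D = 4625/21664 = 0.21349.
Allocate 400 × 0.21349 = 85.395... → 85.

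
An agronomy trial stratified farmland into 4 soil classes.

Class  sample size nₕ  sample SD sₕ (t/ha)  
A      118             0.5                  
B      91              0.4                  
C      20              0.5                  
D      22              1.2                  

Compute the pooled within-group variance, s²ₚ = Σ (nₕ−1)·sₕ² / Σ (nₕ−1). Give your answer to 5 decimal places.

A: (118−1)·0.5² = 117·0.25 = 29.25
B: (91−1)·0.4² = 90·0.16 = 14.4
C: (20−1)·0.5² = 19·0.25 = 4.75
D: (22−1)·1.2² = 21·1.44 = 30.24
Numerator = 78.64; denominator = Σ(nₕ−1) = 247.
s²ₚ = 78.64/247 = 0.3183806... → 0.31838.

0.31838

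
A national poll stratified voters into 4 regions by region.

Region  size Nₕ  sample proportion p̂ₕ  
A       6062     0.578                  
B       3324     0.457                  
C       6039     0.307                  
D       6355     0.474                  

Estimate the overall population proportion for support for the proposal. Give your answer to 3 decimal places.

0.454

Wₕ = Nₕ/N with N = 21780: 0.2783, 0.1526, 0.2773, 0.2918.
p̂_st = 0.2783·0.578 + 0.1526·0.457 + 0.2773·0.307 + 0.2918·0.474 ≈ 0.45405... → 0.454.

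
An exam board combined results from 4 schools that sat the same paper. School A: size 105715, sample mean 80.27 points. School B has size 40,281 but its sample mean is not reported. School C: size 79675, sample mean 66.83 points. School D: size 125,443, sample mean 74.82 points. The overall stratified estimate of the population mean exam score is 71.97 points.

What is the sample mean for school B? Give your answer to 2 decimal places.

51.48

N = 105715 + 40281 + 79675 + 125443 = 351114.
Overall total = μ·N = 71.97·351114 = 25269674.58.
Subtract the known strata: 105715·80.27 + 79675·66.83 + 125443·74.82 = 23196068.56.
Remaining total for school B: 25269674.58 − 23196068.56 = 2073606.02.
Divide by its size: 2073606.02 / 40281 = 51.4785... → 51.48.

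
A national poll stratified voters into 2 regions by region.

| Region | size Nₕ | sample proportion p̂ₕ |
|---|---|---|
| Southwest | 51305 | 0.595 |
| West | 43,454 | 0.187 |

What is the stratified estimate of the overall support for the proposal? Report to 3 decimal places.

N = 51305 + 43454 = 94759.
Overall proportion = Σ (Nₕ/N)·p̂ₕ.
Σ Nₕp̂ₕ = 30526.475 + 8125.898 = 38652.373.
38652.373 / 94759 = 0.40790... → 0.408.

0.408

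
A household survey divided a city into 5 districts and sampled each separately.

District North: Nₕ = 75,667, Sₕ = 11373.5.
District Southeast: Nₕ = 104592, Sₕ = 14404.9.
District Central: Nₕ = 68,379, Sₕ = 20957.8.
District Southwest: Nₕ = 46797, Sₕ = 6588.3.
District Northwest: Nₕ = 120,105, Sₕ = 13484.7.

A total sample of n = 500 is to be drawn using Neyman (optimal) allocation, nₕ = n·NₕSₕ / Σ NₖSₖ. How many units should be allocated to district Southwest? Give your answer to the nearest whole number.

27

North: NₕSₕ = 75667·11373.5 = 860598624.5
Southeast: NₕSₕ = 104592·14404.9 = 1506637300.8
Central: NₕSₕ = 68379·20957.8 = 1433073406.2
Southwest: NₕSₕ = 46797·6588.3 = 308312675.1
Northwest: NₕSₕ = 120105·13484.7 = 1619579893.5
Σ NₕSₕ = 5728201900.1.
n_Southwest = 500·308312675.1/5728201900.1 = 26.912... → 27.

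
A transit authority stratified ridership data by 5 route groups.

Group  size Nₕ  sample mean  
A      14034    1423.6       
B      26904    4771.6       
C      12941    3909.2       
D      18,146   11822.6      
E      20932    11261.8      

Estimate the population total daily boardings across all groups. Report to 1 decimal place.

A: 14034·1423.6 = 19978802.4
B: 26904·4771.6 = 128375126.4
C: 12941·3909.2 = 50588957.2
D: 18146·11822.6 = 214532899.6
E: 20932·11261.8 = 235731997.6
τ̂ = Σ Nₕx̄ₕ = 649207783.2.

649207783.2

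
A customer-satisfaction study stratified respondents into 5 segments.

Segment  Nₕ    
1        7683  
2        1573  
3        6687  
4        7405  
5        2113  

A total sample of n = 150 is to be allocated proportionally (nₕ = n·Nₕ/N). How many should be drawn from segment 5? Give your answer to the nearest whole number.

12

Share of segment 5 = 2113/25461 = 0.08299.
Allocate 150 × 0.08299 = 12.448... → 12.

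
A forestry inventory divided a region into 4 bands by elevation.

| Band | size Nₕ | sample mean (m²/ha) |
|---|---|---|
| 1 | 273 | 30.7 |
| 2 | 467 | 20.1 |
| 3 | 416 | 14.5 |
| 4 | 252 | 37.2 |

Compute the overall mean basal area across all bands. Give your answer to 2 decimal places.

23.56

N = 273 + 467 + 416 + 252 = 1408.
Weight each subgroup mean by Nₕ/N and sum.
Σ Nₕx̄ₕ = 273·30.7 + 467·20.1 + 416·14.5 + 252·37.2 = 8381.1 + 9386.7 + 6032 + 9374.4 = 33174.2.
Divide by N: 33174.2 / 1408 = 23.5612... → 23.56.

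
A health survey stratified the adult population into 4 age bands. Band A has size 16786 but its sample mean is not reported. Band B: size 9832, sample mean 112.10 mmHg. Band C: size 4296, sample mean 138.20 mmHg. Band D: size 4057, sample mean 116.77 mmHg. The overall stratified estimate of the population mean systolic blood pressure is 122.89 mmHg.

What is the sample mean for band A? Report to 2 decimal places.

N = 16786 + 9832 + 4296 + 4057 = 34971.
Overall total = μ·N = 122.89·34971 = 4297586.19.
Subtract the known strata: 9832·112.10 + 4296·138.20 + 4057·116.77 = 2169610.29.
Remaining total for band A: 4297586.19 − 2169610.29 = 2127975.9.
Divide by its size: 2127975.9 / 16786 = 126.7709... → 126.77.

126.77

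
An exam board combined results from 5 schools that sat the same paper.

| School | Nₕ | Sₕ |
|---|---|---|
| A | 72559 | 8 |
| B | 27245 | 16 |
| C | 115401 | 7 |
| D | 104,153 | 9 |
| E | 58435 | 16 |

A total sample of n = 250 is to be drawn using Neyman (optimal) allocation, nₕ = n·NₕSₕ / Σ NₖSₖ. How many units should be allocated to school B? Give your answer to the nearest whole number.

29

Σ NₕSₕ = 72559·8 + 27245·16 + 115401·7 + 104153·9 + 58435·16 = 3696536.
Share for B: 435920/3696536 = 0.11793.
n_B = 250 × 0.11793 = 29.482... → 29.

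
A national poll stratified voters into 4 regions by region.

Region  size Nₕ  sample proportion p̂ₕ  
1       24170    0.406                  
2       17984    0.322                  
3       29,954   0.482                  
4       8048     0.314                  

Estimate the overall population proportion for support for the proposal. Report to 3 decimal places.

Wₕ = Nₕ/N with N = 80156: 0.3015, 0.2244, 0.3737, 0.1004.
p̂_st = 0.3015·0.406 + 0.2244·0.322 + 0.3737·0.482 + 0.1004·0.314 ≈ 0.40632... → 0.406.

0.406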